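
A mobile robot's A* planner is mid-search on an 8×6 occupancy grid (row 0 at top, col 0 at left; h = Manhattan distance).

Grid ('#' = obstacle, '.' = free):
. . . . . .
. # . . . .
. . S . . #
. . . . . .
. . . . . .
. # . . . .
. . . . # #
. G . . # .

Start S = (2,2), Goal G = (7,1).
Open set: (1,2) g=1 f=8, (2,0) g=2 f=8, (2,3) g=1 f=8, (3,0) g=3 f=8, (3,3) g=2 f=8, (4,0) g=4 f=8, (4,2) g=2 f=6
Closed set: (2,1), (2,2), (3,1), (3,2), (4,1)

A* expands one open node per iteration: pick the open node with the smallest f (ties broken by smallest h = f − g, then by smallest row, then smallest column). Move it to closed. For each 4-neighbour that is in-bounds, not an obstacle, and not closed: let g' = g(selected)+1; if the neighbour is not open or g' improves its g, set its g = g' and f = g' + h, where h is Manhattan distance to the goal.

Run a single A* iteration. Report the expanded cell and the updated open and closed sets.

expanded=(4,2); open=[(1,2) g=1 f=8, (2,0) g=2 f=8, (2,3) g=1 f=8, (3,0) g=3 f=8, (3,3) g=2 f=8, (4,0) g=4 f=8, (4,3) g=3 f=8, (5,2) g=3 f=6]; closed=[(2,1), (2,2), (3,1), (3,2), (4,1), (4,2)]

step 1: expand (4,2) (f=6, h=4) → closed; open now [(1,2) g=1 f=8, (2,0) g=2 f=8, (2,3) g=1 f=8, (3,0) g=3 f=8, (3,3) g=2 f=8, (4,0) g=4 f=8, (4,3) g=3 f=8, (5,2) g=3 f=6]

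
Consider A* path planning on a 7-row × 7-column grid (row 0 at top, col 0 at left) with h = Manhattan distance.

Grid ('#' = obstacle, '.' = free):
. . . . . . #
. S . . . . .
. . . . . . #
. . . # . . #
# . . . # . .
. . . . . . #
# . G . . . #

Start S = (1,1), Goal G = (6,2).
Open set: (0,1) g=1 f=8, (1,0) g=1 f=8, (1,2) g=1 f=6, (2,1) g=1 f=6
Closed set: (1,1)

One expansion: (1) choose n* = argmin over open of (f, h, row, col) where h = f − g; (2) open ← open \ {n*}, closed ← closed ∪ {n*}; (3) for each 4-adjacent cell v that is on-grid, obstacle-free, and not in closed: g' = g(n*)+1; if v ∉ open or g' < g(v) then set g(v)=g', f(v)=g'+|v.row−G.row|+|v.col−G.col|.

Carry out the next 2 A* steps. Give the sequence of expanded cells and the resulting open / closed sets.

order=[(1,2) → (2,2)]; open=[(0,1) g=1 f=8, (0,2) g=2 f=8, (1,0) g=1 f=8, (1,3) g=2 f=8, (2,1) g=1 f=6, (2,3) g=3 f=8, (3,2) g=3 f=6]; closed=[(1,1), (1,2), (2,2)]

step 1: expand (1,2) (f=6, h=5) → closed; open now [(0,1) g=1 f=8, (0,2) g=2 f=8, (1,0) g=1 f=8, (1,3) g=2 f=8, (2,1) g=1 f=6, (2,2) g=2 f=6]
step 2: expand (2,2) (f=6, h=4) → closed; open now [(0,1) g=1 f=8, (0,2) g=2 f=8, (1,0) g=1 f=8, (1,3) g=2 f=8, (2,1) g=1 f=6, (2,3) g=3 f=8, (3,2) g=3 f=6]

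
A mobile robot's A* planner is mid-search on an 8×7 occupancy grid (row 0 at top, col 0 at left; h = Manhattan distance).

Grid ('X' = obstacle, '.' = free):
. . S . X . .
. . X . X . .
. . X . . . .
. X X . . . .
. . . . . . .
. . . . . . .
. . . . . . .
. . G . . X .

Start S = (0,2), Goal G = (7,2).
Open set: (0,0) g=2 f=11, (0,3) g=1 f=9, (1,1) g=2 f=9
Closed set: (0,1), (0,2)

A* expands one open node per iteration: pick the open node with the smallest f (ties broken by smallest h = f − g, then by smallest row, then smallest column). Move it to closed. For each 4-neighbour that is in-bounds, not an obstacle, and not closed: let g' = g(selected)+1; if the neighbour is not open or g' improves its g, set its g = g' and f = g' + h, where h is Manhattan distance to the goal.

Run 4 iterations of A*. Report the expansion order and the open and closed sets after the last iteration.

order=[(1,1) → (2,1) → (0,3) → (1,3)]; open=[(0,0) g=2 f=11, (1,0) g=3 f=11, (2,0) g=4 f=11, (2,3) g=3 f=9]; closed=[(0,1), (0,2), (0,3), (1,1), (1,3), (2,1)]

step 1: expand (1,1) (f=9, h=7) → closed; open now [(0,0) g=2 f=11, (0,3) g=1 f=9, (1,0) g=3 f=11, (2,1) g=3 f=9]
step 2: expand (2,1) (f=9, h=6) → closed; open now [(0,0) g=2 f=11, (0,3) g=1 f=9, (1,0) g=3 f=11, (2,0) g=4 f=11]
step 3: expand (0,3) (f=9, h=8) → closed; open now [(0,0) g=2 f=11, (1,0) g=3 f=11, (1,3) g=2 f=9, (2,0) g=4 f=11]
step 4: expand (1,3) (f=9, h=7) → closed; open now [(0,0) g=2 f=11, (1,0) g=3 f=11, (2,0) g=4 f=11, (2,3) g=3 f=9]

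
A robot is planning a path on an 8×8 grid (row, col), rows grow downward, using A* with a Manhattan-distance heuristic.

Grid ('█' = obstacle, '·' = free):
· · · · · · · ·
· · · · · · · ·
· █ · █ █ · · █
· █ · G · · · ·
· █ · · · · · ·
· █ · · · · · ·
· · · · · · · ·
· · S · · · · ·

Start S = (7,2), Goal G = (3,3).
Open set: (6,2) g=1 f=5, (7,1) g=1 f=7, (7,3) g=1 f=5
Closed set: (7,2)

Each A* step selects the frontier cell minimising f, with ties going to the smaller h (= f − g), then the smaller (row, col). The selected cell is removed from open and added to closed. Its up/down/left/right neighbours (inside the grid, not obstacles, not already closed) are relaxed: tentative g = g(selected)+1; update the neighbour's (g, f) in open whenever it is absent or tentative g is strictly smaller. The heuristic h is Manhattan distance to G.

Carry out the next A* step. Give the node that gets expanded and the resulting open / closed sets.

expanded=(6,2); open=[(5,2) g=2 f=5, (6,1) g=2 f=7, (6,3) g=2 f=5, (7,1) g=1 f=7, (7,3) g=1 f=5]; closed=[(6,2), (7,2)]

step 1: expand (6,2) (f=5, h=4) → closed; open now [(5,2) g=2 f=5, (6,1) g=2 f=7, (6,3) g=2 f=5, (7,1) g=1 f=7, (7,3) g=1 f=5]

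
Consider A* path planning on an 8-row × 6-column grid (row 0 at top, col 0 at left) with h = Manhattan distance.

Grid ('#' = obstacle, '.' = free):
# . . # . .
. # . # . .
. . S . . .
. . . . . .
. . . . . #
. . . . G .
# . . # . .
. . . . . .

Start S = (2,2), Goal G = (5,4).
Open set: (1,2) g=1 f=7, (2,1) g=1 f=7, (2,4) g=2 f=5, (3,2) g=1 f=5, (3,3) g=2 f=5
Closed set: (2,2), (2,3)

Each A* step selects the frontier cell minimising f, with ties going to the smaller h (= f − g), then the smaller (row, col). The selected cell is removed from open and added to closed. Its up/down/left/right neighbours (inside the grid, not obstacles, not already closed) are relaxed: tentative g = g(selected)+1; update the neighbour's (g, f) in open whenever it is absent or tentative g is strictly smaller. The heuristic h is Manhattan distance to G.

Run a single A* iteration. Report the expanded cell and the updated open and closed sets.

expanded=(2,4); open=[(1,2) g=1 f=7, (1,4) g=3 f=7, (2,1) g=1 f=7, (2,5) g=3 f=7, (3,2) g=1 f=5, (3,3) g=2 f=5, (3,4) g=3 f=5]; closed=[(2,2), (2,3), (2,4)]

step 1: expand (2,4) (f=5, h=3) → closed; open now [(1,2) g=1 f=7, (1,4) g=3 f=7, (2,1) g=1 f=7, (2,5) g=3 f=7, (3,2) g=1 f=5, (3,3) g=2 f=5, (3,4) g=3 f=5]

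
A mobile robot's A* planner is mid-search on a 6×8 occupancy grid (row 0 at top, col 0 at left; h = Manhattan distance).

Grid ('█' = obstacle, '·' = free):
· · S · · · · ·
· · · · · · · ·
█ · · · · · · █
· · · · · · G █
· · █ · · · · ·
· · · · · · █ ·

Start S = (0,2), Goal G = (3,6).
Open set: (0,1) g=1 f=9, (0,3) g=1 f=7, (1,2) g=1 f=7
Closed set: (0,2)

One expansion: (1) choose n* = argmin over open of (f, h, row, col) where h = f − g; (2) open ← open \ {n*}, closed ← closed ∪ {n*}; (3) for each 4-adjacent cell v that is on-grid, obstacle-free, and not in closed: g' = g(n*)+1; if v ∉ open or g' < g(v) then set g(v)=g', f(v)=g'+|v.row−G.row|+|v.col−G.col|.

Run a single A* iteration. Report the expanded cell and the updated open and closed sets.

step 1: expand (0,3) (f=7, h=6) → closed; open now [(0,1) g=1 f=9, (0,4) g=2 f=7, (1,2) g=1 f=7, (1,3) g=2 f=7]

expanded=(0,3); open=[(0,1) g=1 f=9, (0,4) g=2 f=7, (1,2) g=1 f=7, (1,3) g=2 f=7]; closed=[(0,2), (0,3)]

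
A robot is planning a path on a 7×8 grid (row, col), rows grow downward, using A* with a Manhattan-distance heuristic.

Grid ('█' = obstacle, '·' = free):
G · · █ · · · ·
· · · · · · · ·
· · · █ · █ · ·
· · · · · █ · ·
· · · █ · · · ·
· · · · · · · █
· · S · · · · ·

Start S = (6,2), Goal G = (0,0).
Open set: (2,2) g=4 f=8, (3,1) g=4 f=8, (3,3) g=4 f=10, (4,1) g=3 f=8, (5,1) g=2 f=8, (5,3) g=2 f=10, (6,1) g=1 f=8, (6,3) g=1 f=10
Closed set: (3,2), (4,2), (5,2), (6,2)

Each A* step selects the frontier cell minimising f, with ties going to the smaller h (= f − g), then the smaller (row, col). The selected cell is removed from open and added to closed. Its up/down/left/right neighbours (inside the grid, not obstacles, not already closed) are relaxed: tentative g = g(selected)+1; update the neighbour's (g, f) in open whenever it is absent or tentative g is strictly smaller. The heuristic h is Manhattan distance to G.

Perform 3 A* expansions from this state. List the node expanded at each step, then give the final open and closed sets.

step 1: expand (2,2) (f=8, h=4) → closed; open now [(1,2) g=5 f=8, (2,1) g=5 f=8, (3,1) g=4 f=8, (3,3) g=4 f=10, (4,1) g=3 f=8, (5,1) g=2 f=8, (5,3) g=2 f=10, (6,1) g=1 f=8, (6,3) g=1 f=10]
step 2: expand (1,2) (f=8, h=3) → closed; open now [(0,2) g=6 f=8, (1,1) g=6 f=8, (1,3) g=6 f=10, (2,1) g=5 f=8, (3,1) g=4 f=8, (3,3) g=4 f=10, (4,1) g=3 f=8, (5,1) g=2 f=8, (5,3) g=2 f=10, (6,1) g=1 f=8, (6,3) g=1 f=10]
step 3: expand (0,2) (f=8, h=2) → closed; open now [(0,1) g=7 f=8, (1,1) g=6 f=8, (1,3) g=6 f=10, (2,1) g=5 f=8, (3,1) g=4 f=8, (3,3) g=4 f=10, (4,1) g=3 f=8, (5,1) g=2 f=8, (5,3) g=2 f=10, (6,1) g=1 f=8, (6,3) g=1 f=10]

order=[(2,2) → (1,2) → (0,2)]; open=[(0,1) g=7 f=8, (1,1) g=6 f=8, (1,3) g=6 f=10, (2,1) g=5 f=8, (3,1) g=4 f=8, (3,3) g=4 f=10, (4,1) g=3 f=8, (5,1) g=2 f=8, (5,3) g=2 f=10, (6,1) g=1 f=8, (6,3) g=1 f=10]; closed=[(0,2), (1,2), (2,2), (3,2), (4,2), (5,2), (6,2)]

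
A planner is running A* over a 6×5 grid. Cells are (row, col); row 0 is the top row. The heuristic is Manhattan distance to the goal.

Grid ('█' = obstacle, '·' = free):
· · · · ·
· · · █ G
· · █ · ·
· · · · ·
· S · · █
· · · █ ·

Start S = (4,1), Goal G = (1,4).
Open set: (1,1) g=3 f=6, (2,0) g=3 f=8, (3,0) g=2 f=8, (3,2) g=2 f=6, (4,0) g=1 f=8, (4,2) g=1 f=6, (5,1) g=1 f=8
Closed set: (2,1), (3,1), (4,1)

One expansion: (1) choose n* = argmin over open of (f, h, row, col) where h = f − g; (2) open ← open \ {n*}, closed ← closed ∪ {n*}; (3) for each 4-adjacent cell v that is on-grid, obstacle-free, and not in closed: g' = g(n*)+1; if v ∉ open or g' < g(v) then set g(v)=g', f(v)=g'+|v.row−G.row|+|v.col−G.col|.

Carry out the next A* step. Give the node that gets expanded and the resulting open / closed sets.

step 1: expand (1,1) (f=6, h=3) → closed; open now [(0,1) g=4 f=8, (1,0) g=4 f=8, (1,2) g=4 f=6, (2,0) g=3 f=8, (3,0) g=2 f=8, (3,2) g=2 f=6, (4,0) g=1 f=8, (4,2) g=1 f=6, (5,1) g=1 f=8]

expanded=(1,1); open=[(0,1) g=4 f=8, (1,0) g=4 f=8, (1,2) g=4 f=6, (2,0) g=3 f=8, (3,0) g=2 f=8, (3,2) g=2 f=6, (4,0) g=1 f=8, (4,2) g=1 f=6, (5,1) g=1 f=8]; closed=[(1,1), (2,1), (3,1), (4,1)]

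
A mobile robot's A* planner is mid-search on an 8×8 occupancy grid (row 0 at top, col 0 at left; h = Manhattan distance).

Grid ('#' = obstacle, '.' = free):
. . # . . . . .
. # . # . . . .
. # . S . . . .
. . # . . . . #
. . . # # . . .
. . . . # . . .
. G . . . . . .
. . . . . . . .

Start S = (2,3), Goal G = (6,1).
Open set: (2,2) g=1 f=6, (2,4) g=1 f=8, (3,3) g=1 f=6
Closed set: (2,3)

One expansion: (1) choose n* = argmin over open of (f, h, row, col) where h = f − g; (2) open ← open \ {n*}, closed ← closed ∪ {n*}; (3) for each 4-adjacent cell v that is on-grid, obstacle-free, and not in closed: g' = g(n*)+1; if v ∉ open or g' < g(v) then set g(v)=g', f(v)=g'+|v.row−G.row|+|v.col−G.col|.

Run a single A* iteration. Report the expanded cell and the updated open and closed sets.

expanded=(2,2); open=[(1,2) g=2 f=8, (2,4) g=1 f=8, (3,3) g=1 f=6]; closed=[(2,2), (2,3)]

step 1: expand (2,2) (f=6, h=5) → closed; open now [(1,2) g=2 f=8, (2,4) g=1 f=8, (3,3) g=1 f=6]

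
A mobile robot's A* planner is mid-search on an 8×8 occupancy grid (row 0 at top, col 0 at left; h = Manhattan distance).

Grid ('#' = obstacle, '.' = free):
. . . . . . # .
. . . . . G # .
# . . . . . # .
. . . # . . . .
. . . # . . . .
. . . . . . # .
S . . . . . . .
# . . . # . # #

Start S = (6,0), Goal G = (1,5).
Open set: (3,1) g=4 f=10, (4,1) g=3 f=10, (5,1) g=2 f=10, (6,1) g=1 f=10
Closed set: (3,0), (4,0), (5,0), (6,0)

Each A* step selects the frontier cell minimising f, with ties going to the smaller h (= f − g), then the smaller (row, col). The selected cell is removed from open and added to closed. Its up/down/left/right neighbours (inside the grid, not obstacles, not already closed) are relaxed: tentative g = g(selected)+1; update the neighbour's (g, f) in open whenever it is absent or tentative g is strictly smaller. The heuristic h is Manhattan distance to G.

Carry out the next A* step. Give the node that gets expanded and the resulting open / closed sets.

step 1: expand (3,1) (f=10, h=6) → closed; open now [(2,1) g=5 f=10, (3,2) g=5 f=10, (4,1) g=3 f=10, (5,1) g=2 f=10, (6,1) g=1 f=10]

expanded=(3,1); open=[(2,1) g=5 f=10, (3,2) g=5 f=10, (4,1) g=3 f=10, (5,1) g=2 f=10, (6,1) g=1 f=10]; closed=[(3,0), (3,1), (4,0), (5,0), (6,0)]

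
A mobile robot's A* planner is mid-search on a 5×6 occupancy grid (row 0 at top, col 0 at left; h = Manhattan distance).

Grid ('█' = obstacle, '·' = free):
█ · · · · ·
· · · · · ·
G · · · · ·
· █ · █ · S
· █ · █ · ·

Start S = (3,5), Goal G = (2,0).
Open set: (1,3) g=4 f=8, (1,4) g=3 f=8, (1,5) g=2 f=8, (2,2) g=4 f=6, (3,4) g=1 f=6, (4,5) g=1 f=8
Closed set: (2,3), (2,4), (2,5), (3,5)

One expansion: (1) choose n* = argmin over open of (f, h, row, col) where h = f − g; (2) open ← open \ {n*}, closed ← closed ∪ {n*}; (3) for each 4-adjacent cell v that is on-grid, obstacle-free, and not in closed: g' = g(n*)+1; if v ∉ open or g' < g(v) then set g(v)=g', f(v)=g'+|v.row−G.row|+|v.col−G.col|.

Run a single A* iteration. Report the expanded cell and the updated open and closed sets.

expanded=(2,2); open=[(1,2) g=5 f=8, (1,3) g=4 f=8, (1,4) g=3 f=8, (1,5) g=2 f=8, (2,1) g=5 f=6, (3,2) g=5 f=8, (3,4) g=1 f=6, (4,5) g=1 f=8]; closed=[(2,2), (2,3), (2,4), (2,5), (3,5)]

step 1: expand (2,2) (f=6, h=2) → closed; open now [(1,2) g=5 f=8, (1,3) g=4 f=8, (1,4) g=3 f=8, (1,5) g=2 f=8, (2,1) g=5 f=6, (3,2) g=5 f=8, (3,4) g=1 f=6, (4,5) g=1 f=8]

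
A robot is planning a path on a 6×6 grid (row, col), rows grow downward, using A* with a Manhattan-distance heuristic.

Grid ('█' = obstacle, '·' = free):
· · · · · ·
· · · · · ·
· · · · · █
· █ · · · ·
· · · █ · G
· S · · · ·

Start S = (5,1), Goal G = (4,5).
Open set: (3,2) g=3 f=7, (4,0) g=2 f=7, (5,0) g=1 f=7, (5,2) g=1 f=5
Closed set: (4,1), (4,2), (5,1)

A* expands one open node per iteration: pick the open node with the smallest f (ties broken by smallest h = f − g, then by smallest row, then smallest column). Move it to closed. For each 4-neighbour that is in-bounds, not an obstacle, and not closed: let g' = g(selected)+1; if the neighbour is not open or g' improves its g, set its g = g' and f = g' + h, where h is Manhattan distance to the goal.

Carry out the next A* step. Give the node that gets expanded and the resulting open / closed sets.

step 1: expand (5,2) (f=5, h=4) → closed; open now [(3,2) g=3 f=7, (4,0) g=2 f=7, (5,0) g=1 f=7, (5,3) g=2 f=5]

expanded=(5,2); open=[(3,2) g=3 f=7, (4,0) g=2 f=7, (5,0) g=1 f=7, (5,3) g=2 f=5]; closed=[(4,1), (4,2), (5,1), (5,2)]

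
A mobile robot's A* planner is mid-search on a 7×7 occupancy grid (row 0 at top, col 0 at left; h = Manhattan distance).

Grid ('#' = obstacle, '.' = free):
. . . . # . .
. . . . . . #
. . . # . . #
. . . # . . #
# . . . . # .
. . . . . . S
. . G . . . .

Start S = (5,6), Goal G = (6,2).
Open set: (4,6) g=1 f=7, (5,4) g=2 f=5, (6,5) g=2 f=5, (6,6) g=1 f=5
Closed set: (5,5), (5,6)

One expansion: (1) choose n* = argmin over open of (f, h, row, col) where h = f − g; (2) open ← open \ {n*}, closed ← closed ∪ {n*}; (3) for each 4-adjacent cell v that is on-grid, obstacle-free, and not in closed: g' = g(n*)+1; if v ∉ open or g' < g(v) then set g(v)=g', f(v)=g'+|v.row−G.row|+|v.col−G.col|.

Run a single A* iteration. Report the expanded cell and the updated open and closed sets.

step 1: expand (5,4) (f=5, h=3) → closed; open now [(4,4) g=3 f=7, (4,6) g=1 f=7, (5,3) g=3 f=5, (6,4) g=3 f=5, (6,5) g=2 f=5, (6,6) g=1 f=5]

expanded=(5,4); open=[(4,4) g=3 f=7, (4,6) g=1 f=7, (5,3) g=3 f=5, (6,4) g=3 f=5, (6,5) g=2 f=5, (6,6) g=1 f=5]; closed=[(5,4), (5,5), (5,6)]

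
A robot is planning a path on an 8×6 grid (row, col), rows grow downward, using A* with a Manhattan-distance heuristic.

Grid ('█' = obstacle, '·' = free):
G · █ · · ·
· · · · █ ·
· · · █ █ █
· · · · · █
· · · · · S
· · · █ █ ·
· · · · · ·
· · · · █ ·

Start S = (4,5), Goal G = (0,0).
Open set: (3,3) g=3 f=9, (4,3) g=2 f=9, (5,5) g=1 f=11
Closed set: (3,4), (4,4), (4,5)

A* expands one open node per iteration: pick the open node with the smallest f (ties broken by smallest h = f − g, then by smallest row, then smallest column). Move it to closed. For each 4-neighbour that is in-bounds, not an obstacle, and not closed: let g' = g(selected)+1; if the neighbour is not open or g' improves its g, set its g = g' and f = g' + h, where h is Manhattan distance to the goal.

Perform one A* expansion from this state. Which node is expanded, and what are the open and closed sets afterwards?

expanded=(3,3); open=[(3,2) g=4 f=9, (4,3) g=2 f=9, (5,5) g=1 f=11]; closed=[(3,3), (3,4), (4,4), (4,5)]

step 1: expand (3,3) (f=9, h=6) → closed; open now [(3,2) g=4 f=9, (4,3) g=2 f=9, (5,5) g=1 f=11]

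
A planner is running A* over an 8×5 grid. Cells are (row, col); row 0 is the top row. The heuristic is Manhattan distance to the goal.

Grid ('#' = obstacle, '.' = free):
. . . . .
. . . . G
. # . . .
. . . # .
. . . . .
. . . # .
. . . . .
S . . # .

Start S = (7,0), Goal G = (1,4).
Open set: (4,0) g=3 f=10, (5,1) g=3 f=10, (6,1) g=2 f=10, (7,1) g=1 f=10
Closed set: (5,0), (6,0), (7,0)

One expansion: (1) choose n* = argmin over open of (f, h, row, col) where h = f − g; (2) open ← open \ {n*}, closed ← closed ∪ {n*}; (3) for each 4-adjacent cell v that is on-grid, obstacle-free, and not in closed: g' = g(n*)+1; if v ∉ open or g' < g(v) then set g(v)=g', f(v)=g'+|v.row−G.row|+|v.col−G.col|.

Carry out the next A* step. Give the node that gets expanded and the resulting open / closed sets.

step 1: expand (4,0) (f=10, h=7) → closed; open now [(3,0) g=4 f=10, (4,1) g=4 f=10, (5,1) g=3 f=10, (6,1) g=2 f=10, (7,1) g=1 f=10]

expanded=(4,0); open=[(3,0) g=4 f=10, (4,1) g=4 f=10, (5,1) g=3 f=10, (6,1) g=2 f=10, (7,1) g=1 f=10]; closed=[(4,0), (5,0), (6,0), (7,0)]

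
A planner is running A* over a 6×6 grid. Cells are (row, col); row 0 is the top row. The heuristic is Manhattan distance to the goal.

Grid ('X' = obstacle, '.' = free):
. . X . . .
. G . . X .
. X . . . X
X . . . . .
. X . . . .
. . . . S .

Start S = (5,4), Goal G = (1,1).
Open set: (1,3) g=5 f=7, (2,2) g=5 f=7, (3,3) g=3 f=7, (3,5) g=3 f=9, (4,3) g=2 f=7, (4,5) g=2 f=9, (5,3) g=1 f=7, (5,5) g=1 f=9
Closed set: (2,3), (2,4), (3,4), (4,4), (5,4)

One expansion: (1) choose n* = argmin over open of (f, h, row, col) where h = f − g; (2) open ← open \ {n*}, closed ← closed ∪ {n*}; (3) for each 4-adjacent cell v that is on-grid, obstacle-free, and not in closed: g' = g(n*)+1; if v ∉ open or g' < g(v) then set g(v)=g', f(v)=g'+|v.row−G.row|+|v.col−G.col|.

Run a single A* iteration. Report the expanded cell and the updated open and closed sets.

step 1: expand (1,3) (f=7, h=2) → closed; open now [(0,3) g=6 f=9, (1,2) g=6 f=7, (2,2) g=5 f=7, (3,3) g=3 f=7, (3,5) g=3 f=9, (4,3) g=2 f=7, (4,5) g=2 f=9, (5,3) g=1 f=7, (5,5) g=1 f=9]

expanded=(1,3); open=[(0,3) g=6 f=9, (1,2) g=6 f=7, (2,2) g=5 f=7, (3,3) g=3 f=7, (3,5) g=3 f=9, (4,3) g=2 f=7, (4,5) g=2 f=9, (5,3) g=1 f=7, (5,5) g=1 f=9]; closed=[(1,3), (2,3), (2,4), (3,4), (4,4), (5,4)]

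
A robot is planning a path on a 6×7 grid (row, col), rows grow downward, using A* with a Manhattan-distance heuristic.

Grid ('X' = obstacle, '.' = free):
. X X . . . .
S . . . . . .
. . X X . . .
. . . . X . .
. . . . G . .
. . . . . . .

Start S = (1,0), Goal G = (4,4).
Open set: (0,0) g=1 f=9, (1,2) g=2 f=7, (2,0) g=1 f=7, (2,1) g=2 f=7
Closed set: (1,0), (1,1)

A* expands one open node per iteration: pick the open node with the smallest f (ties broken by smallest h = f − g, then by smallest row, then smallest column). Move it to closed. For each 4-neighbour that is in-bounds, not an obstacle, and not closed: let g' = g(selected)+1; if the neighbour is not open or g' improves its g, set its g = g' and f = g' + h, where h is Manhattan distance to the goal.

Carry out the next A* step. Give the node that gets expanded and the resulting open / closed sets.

expanded=(1,2); open=[(0,0) g=1 f=9, (1,3) g=3 f=7, (2,0) g=1 f=7, (2,1) g=2 f=7]; closed=[(1,0), (1,1), (1,2)]

step 1: expand (1,2) (f=7, h=5) → closed; open now [(0,0) g=1 f=9, (1,3) g=3 f=7, (2,0) g=1 f=7, (2,1) g=2 f=7]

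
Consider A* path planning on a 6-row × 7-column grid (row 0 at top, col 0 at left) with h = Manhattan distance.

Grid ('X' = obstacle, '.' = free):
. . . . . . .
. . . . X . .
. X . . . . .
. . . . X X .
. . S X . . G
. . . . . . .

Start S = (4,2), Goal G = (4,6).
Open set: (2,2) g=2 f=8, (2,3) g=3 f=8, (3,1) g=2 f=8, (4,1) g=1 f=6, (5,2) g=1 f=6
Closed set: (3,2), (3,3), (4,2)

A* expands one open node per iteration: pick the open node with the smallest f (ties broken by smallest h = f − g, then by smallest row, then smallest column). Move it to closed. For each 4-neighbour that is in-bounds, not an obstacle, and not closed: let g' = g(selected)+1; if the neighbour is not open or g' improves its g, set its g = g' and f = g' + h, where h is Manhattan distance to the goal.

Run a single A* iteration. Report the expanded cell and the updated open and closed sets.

expanded=(4,1); open=[(2,2) g=2 f=8, (2,3) g=3 f=8, (3,1) g=2 f=8, (4,0) g=2 f=8, (5,1) g=2 f=8, (5,2) g=1 f=6]; closed=[(3,2), (3,3), (4,1), (4,2)]

step 1: expand (4,1) (f=6, h=5) → closed; open now [(2,2) g=2 f=8, (2,3) g=3 f=8, (3,1) g=2 f=8, (4,0) g=2 f=8, (5,1) g=2 f=8, (5,2) g=1 f=6]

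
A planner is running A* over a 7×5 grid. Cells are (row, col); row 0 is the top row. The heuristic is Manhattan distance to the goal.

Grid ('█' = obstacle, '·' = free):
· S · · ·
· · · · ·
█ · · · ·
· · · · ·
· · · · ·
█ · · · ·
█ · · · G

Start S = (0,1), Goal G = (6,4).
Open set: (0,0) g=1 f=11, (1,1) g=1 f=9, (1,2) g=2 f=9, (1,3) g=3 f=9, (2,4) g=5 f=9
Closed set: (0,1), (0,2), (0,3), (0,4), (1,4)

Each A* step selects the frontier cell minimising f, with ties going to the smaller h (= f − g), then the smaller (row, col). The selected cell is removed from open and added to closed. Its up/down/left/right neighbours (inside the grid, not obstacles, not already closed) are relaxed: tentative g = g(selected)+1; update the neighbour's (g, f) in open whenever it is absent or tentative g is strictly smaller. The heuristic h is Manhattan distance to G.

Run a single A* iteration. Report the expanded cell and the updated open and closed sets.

expanded=(2,4); open=[(0,0) g=1 f=11, (1,1) g=1 f=9, (1,2) g=2 f=9, (1,3) g=3 f=9, (2,3) g=6 f=11, (3,4) g=6 f=9]; closed=[(0,1), (0,2), (0,3), (0,4), (1,4), (2,4)]

step 1: expand (2,4) (f=9, h=4) → closed; open now [(0,0) g=1 f=11, (1,1) g=1 f=9, (1,2) g=2 f=9, (1,3) g=3 f=9, (2,3) g=6 f=11, (3,4) g=6 f=9]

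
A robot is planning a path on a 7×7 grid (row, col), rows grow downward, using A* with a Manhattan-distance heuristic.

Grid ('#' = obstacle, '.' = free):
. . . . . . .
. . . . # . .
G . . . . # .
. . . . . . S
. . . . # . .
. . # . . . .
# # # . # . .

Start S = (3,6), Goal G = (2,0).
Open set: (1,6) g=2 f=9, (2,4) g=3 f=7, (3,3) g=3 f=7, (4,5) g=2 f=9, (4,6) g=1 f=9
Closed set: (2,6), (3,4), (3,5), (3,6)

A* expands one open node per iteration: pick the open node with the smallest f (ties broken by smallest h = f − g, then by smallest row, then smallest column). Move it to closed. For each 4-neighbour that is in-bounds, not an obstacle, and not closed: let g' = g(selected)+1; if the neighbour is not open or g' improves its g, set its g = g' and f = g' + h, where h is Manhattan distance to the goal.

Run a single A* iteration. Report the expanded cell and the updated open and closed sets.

step 1: expand (2,4) (f=7, h=4) → closed; open now [(1,6) g=2 f=9, (2,3) g=4 f=7, (3,3) g=3 f=7, (4,5) g=2 f=9, (4,6) g=1 f=9]

expanded=(2,4); open=[(1,6) g=2 f=9, (2,3) g=4 f=7, (3,3) g=3 f=7, (4,5) g=2 f=9, (4,6) g=1 f=9]; closed=[(2,4), (2,6), (3,4), (3,5), (3,6)]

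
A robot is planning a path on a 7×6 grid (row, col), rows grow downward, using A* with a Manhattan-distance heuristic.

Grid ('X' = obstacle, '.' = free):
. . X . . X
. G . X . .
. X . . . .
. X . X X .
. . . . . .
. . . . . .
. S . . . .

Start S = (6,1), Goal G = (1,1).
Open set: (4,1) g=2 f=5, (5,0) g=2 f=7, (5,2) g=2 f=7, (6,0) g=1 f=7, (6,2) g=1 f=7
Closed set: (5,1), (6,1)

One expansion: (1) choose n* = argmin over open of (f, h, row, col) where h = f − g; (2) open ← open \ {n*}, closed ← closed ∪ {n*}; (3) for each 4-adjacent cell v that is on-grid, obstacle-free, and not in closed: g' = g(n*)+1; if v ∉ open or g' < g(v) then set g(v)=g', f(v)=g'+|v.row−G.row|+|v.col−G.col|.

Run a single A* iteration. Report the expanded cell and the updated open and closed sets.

expanded=(4,1); open=[(4,0) g=3 f=7, (4,2) g=3 f=7, (5,0) g=2 f=7, (5,2) g=2 f=7, (6,0) g=1 f=7, (6,2) g=1 f=7]; closed=[(4,1), (5,1), (6,1)]

step 1: expand (4,1) (f=5, h=3) → closed; open now [(4,0) g=3 f=7, (4,2) g=3 f=7, (5,0) g=2 f=7, (5,2) g=2 f=7, (6,0) g=1 f=7, (6,2) g=1 f=7]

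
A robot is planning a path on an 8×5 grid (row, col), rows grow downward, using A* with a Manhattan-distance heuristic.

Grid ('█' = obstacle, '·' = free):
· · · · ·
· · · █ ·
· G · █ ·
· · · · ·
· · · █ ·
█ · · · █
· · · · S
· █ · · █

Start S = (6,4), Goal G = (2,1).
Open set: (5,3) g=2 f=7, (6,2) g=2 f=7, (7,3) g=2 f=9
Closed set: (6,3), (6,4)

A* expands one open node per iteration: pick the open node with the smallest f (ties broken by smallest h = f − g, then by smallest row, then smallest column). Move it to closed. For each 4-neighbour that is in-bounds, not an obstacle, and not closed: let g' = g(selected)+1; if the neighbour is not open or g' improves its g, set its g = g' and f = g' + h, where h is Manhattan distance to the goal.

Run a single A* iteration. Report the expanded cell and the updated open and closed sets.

step 1: expand (5,3) (f=7, h=5) → closed; open now [(5,2) g=3 f=7, (6,2) g=2 f=7, (7,3) g=2 f=9]

expanded=(5,3); open=[(5,2) g=3 f=7, (6,2) g=2 f=7, (7,3) g=2 f=9]; closed=[(5,3), (6,3), (6,4)]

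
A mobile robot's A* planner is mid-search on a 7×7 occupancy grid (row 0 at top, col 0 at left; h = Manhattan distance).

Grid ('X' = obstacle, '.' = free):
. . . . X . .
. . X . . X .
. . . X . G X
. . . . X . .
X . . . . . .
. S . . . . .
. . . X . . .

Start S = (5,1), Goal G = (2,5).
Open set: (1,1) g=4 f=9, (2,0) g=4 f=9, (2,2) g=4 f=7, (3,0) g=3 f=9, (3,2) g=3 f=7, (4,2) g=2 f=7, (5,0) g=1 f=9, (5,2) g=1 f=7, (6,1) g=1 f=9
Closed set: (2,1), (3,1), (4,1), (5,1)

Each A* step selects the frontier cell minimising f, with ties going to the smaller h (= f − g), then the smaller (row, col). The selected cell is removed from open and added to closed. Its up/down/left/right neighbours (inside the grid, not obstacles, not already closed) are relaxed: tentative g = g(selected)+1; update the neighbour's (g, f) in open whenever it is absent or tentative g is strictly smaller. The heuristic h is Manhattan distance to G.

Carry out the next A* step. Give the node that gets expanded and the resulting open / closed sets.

step 1: expand (2,2) (f=7, h=3) → closed; open now [(1,1) g=4 f=9, (2,0) g=4 f=9, (3,0) g=3 f=9, (3,2) g=3 f=7, (4,2) g=2 f=7, (5,0) g=1 f=9, (5,2) g=1 f=7, (6,1) g=1 f=9]

expanded=(2,2); open=[(1,1) g=4 f=9, (2,0) g=4 f=9, (3,0) g=3 f=9, (3,2) g=3 f=7, (4,2) g=2 f=7, (5,0) g=1 f=9, (5,2) g=1 f=7, (6,1) g=1 f=9]; closed=[(2,1), (2,2), (3,1), (4,1), (5,1)]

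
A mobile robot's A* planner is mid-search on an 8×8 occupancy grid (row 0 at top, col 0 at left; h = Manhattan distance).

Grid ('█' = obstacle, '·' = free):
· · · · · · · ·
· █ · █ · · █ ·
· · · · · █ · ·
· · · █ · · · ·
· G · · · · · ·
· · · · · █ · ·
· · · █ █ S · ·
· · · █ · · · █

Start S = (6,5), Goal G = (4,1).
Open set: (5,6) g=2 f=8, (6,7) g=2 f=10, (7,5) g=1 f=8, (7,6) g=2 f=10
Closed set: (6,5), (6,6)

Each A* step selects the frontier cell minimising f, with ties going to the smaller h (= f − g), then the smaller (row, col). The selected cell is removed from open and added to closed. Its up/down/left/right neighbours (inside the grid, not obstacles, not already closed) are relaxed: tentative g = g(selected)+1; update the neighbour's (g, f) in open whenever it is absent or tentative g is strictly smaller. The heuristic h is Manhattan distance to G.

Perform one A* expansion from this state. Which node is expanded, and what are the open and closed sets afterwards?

expanded=(5,6); open=[(4,6) g=3 f=8, (5,7) g=3 f=10, (6,7) g=2 f=10, (7,5) g=1 f=8, (7,6) g=2 f=10]; closed=[(5,6), (6,5), (6,6)]

step 1: expand (5,6) (f=8, h=6) → closed; open now [(4,6) g=3 f=8, (5,7) g=3 f=10, (6,7) g=2 f=10, (7,5) g=1 f=8, (7,6) g=2 f=10]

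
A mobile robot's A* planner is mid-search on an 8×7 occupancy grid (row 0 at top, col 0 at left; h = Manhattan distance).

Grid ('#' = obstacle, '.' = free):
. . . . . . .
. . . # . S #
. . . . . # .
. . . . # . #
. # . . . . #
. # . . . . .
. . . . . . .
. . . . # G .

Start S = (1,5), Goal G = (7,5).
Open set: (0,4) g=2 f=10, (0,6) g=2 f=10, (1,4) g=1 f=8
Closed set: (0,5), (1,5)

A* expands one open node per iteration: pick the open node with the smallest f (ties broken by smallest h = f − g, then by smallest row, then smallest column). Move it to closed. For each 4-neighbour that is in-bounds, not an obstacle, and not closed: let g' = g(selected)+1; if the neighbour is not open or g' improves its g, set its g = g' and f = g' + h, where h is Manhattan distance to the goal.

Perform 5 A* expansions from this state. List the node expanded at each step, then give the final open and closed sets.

order=[(1,4) → (2,4) → (2,3) → (3,3) → (4,3)]; open=[(0,4) g=2 f=10, (0,6) g=2 f=10, (2,2) g=4 f=12, (3,2) g=5 f=12, (4,2) g=6 f=12, (4,4) g=6 f=10, (5,3) g=6 f=10]; closed=[(0,5), (1,4), (1,5), (2,3), (2,4), (3,3), (4,3)]

step 1: expand (1,4) (f=8, h=7) → closed; open now [(0,4) g=2 f=10, (0,6) g=2 f=10, (2,4) g=2 f=8]
step 2: expand (2,4) (f=8, h=6) → closed; open now [(0,4) g=2 f=10, (0,6) g=2 f=10, (2,3) g=3 f=10]
step 3: expand (2,3) (f=10, h=7) → closed; open now [(0,4) g=2 f=10, (0,6) g=2 f=10, (2,2) g=4 f=12, (3,3) g=4 f=10]
step 4: expand (3,3) (f=10, h=6) → closed; open now [(0,4) g=2 f=10, (0,6) g=2 f=10, (2,2) g=4 f=12, (3,2) g=5 f=12, (4,3) g=5 f=10]
step 5: expand (4,3) (f=10, h=5) → closed; open now [(0,4) g=2 f=10, (0,6) g=2 f=10, (2,2) g=4 f=12, (3,2) g=5 f=12, (4,2) g=6 f=12, (4,4) g=6 f=10, (5,3) g=6 f=10]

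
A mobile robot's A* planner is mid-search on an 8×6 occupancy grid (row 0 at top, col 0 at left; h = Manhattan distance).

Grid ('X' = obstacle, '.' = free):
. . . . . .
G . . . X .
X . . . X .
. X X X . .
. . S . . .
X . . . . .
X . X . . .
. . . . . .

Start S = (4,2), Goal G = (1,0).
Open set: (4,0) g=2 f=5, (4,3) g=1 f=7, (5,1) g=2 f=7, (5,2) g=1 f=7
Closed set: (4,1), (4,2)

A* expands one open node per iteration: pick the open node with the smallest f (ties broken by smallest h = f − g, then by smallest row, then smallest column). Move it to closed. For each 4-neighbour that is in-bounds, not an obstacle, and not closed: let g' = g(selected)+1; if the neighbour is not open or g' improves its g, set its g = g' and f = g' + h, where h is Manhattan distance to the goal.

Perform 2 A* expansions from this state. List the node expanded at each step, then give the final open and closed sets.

step 1: expand (4,0) (f=5, h=3) → closed; open now [(3,0) g=3 f=5, (4,3) g=1 f=7, (5,1) g=2 f=7, (5,2) g=1 f=7]
step 2: expand (3,0) (f=5, h=2) → closed; open now [(4,3) g=1 f=7, (5,1) g=2 f=7, (5,2) g=1 f=7]

order=[(4,0) → (3,0)]; open=[(4,3) g=1 f=7, (5,1) g=2 f=7, (5,2) g=1 f=7]; closed=[(3,0), (4,0), (4,1), (4,2)]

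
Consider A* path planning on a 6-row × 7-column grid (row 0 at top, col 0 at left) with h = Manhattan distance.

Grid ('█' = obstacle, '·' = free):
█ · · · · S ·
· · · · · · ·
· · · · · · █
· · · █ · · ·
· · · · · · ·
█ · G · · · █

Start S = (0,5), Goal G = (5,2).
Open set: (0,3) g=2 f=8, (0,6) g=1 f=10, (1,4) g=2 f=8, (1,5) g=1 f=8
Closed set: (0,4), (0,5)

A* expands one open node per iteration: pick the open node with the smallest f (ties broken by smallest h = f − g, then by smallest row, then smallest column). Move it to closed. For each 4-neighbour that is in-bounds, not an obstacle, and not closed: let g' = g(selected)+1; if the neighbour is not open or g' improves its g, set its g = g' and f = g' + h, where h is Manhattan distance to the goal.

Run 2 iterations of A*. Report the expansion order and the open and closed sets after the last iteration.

order=[(0,3) → (0,2)]; open=[(0,1) g=4 f=10, (0,6) g=1 f=10, (1,2) g=4 f=8, (1,3) g=3 f=8, (1,4) g=2 f=8, (1,5) g=1 f=8]; closed=[(0,2), (0,3), (0,4), (0,5)]

step 1: expand (0,3) (f=8, h=6) → closed; open now [(0,2) g=3 f=8, (0,6) g=1 f=10, (1,3) g=3 f=8, (1,4) g=2 f=8, (1,5) g=1 f=8]
step 2: expand (0,2) (f=8, h=5) → closed; open now [(0,1) g=4 f=10, (0,6) g=1 f=10, (1,2) g=4 f=8, (1,3) g=3 f=8, (1,4) g=2 f=8, (1,5) g=1 f=8]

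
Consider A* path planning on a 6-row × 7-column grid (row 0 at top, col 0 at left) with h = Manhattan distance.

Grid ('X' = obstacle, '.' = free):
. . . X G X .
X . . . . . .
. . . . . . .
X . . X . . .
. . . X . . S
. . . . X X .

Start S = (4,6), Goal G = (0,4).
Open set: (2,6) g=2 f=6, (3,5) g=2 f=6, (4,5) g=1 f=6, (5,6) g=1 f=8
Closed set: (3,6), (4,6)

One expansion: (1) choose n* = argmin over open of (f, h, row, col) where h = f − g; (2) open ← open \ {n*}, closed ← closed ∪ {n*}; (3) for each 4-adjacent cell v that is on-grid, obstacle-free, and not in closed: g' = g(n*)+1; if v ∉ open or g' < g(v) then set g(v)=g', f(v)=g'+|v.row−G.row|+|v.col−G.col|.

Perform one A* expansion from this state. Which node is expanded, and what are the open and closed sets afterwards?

expanded=(2,6); open=[(1,6) g=3 f=6, (2,5) g=3 f=6, (3,5) g=2 f=6, (4,5) g=1 f=6, (5,6) g=1 f=8]; closed=[(2,6), (3,6), (4,6)]

step 1: expand (2,6) (f=6, h=4) → closed; open now [(1,6) g=3 f=6, (2,5) g=3 f=6, (3,5) g=2 f=6, (4,5) g=1 f=6, (5,6) g=1 f=8]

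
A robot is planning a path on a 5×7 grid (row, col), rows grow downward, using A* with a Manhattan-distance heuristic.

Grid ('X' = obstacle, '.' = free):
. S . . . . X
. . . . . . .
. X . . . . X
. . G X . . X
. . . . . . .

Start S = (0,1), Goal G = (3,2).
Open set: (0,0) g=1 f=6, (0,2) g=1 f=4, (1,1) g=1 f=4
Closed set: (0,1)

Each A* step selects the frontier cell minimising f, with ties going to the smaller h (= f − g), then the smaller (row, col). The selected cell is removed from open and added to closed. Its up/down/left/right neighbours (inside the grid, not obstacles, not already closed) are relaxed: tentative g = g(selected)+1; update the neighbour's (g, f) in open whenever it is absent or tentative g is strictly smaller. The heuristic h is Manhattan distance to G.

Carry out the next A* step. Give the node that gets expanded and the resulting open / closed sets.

expanded=(0,2); open=[(0,0) g=1 f=6, (0,3) g=2 f=6, (1,1) g=1 f=4, (1,2) g=2 f=4]; closed=[(0,1), (0,2)]

step 1: expand (0,2) (f=4, h=3) → closed; open now [(0,0) g=1 f=6, (0,3) g=2 f=6, (1,1) g=1 f=4, (1,2) g=2 f=4]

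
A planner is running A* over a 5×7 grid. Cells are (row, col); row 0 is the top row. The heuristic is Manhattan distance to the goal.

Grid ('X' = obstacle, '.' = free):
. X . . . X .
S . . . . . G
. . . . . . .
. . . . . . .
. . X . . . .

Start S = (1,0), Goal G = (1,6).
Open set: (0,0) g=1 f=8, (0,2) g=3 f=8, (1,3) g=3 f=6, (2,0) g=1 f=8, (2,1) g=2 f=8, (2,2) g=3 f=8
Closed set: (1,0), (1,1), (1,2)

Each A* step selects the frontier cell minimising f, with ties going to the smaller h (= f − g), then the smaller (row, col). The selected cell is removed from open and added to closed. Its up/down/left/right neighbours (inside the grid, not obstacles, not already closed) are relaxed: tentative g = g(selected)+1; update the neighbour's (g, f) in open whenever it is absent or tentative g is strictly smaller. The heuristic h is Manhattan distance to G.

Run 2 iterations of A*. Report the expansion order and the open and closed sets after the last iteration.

step 1: expand (1,3) (f=6, h=3) → closed; open now [(0,0) g=1 f=8, (0,2) g=3 f=8, (0,3) g=4 f=8, (1,4) g=4 f=6, (2,0) g=1 f=8, (2,1) g=2 f=8, (2,2) g=3 f=8, (2,3) g=4 f=8]
step 2: expand (1,4) (f=6, h=2) → closed; open now [(0,0) g=1 f=8, (0,2) g=3 f=8, (0,3) g=4 f=8, (0,4) g=5 f=8, (1,5) g=5 f=6, (2,0) g=1 f=8, (2,1) g=2 f=8, (2,2) g=3 f=8, (2,3) g=4 f=8, (2,4) g=5 f=8]

order=[(1,3) → (1,4)]; open=[(0,0) g=1 f=8, (0,2) g=3 f=8, (0,3) g=4 f=8, (0,4) g=5 f=8, (1,5) g=5 f=6, (2,0) g=1 f=8, (2,1) g=2 f=8, (2,2) g=3 f=8, (2,3) g=4 f=8, (2,4) g=5 f=8]; closed=[(1,0), (1,1), (1,2), (1,3), (1,4)]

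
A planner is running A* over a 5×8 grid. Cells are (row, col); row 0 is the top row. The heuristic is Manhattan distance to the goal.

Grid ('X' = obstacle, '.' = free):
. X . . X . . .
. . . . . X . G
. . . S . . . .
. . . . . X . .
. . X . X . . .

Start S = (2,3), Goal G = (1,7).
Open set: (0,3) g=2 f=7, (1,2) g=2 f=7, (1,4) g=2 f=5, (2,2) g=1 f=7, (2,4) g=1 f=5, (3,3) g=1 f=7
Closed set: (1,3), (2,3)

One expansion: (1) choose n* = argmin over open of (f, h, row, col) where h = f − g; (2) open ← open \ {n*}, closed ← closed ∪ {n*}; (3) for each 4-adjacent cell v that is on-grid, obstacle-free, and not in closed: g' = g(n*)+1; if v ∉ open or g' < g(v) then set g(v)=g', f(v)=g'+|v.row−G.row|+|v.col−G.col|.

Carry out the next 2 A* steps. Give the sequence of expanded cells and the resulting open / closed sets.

order=[(1,4) → (2,4)]; open=[(0,3) g=2 f=7, (1,2) g=2 f=7, (2,2) g=1 f=7, (2,5) g=2 f=5, (3,3) g=1 f=7, (3,4) g=2 f=7]; closed=[(1,3), (1,4), (2,3), (2,4)]

step 1: expand (1,4) (f=5, h=3) → closed; open now [(0,3) g=2 f=7, (1,2) g=2 f=7, (2,2) g=1 f=7, (2,4) g=1 f=5, (3,3) g=1 f=7]
step 2: expand (2,4) (f=5, h=4) → closed; open now [(0,3) g=2 f=7, (1,2) g=2 f=7, (2,2) g=1 f=7, (2,5) g=2 f=5, (3,3) g=1 f=7, (3,4) g=2 f=7]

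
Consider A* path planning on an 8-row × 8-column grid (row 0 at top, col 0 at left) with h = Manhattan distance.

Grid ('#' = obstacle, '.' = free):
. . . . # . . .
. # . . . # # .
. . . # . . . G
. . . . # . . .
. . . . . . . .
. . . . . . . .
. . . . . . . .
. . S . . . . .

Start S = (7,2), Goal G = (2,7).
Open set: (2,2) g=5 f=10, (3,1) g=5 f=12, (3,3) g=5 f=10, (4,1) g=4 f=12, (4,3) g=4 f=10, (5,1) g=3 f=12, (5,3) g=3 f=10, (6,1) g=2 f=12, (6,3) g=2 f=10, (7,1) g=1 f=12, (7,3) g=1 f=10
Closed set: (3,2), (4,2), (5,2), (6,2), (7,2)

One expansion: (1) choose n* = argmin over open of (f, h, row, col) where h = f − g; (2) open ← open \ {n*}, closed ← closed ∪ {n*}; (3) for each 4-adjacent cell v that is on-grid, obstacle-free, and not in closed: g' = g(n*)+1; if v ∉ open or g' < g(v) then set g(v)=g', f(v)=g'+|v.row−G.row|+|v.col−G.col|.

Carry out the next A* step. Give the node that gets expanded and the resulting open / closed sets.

expanded=(2,2); open=[(1,2) g=6 f=12, (2,1) g=6 f=12, (3,1) g=5 f=12, (3,3) g=5 f=10, (4,1) g=4 f=12, (4,3) g=4 f=10, (5,1) g=3 f=12, (5,3) g=3 f=10, (6,1) g=2 f=12, (6,3) g=2 f=10, (7,1) g=1 f=12, (7,3) g=1 f=10]; closed=[(2,2), (3,2), (4,2), (5,2), (6,2), (7,2)]

step 1: expand (2,2) (f=10, h=5) → closed; open now [(1,2) g=6 f=12, (2,1) g=6 f=12, (3,1) g=5 f=12, (3,3) g=5 f=10, (4,1) g=4 f=12, (4,3) g=4 f=10, (5,1) g=3 f=12, (5,3) g=3 f=10, (6,1) g=2 f=12, (6,3) g=2 f=10, (7,1) g=1 f=12, (7,3) g=1 f=10]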